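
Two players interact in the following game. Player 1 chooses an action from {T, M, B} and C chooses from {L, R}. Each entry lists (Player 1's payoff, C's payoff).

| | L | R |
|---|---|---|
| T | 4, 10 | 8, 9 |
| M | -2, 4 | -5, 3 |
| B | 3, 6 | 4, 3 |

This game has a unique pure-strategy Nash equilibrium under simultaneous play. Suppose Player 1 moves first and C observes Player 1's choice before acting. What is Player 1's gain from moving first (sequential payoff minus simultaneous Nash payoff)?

0

Work backward from C's decision.
- T: C compares 10, 9 and picks L; Player 1 would get 4.
- M: C compares 4, 3 and picks L; Player 1 would get -2.
- B: C compares 6, 3 and picks L; Player 1 would get 3.
Player 1's induced payoffs are 4, -2, 3, so Player 1 commits to T. Subgame-perfect outcome: (T, L) with payoffs (4, 10).
Now find the simultaneous Nash equilibrium.
Player 1's best replies: L→T; R→T.
C's best replies: T→L; M→L; B→L.
Only (T, L) has each player best-responding; Nash payoffs (4, 10).
Player 1's commitment gain: 4 − 4 = 0.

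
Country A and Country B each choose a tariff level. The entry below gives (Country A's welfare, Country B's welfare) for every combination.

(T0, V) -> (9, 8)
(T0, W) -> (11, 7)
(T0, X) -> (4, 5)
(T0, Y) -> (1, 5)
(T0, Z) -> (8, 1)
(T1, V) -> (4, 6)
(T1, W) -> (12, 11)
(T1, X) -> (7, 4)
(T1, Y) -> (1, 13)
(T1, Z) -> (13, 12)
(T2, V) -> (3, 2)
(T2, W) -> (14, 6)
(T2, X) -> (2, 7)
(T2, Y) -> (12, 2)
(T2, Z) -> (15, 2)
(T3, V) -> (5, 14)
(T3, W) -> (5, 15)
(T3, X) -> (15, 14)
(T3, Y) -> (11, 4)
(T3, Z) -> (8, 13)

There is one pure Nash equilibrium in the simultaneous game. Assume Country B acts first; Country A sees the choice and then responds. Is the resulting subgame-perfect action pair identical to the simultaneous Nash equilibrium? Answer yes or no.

Country A best-responds to each possible Country B move:
- V: BR = T0, leader payoff 8.
- W: BR = T2, leader payoff 6.
- X: BR = T3, leader payoff 14.
- Y: BR = T2, leader payoff 2.
- Z: BR = T2, leader payoff 2.
Country B's induced payoffs are 8, 6, 14, 2, 2, so Country B commits to X. Subgame-perfect outcome: (T3, X) with payoffs (15, 14).
For the simultaneous game, intersect best replies.
Country A's best replies: V→T0; W→T2; X→T3; Y→T2; Z→T2.
Country B's best replies: T0→V; T1→Y; T2→X; T3→W.
The unique mutual best reply is (T0, V), giving (9, 8).
Sequential outcome (T3, X) differs from the Nash profile (T0, V).

no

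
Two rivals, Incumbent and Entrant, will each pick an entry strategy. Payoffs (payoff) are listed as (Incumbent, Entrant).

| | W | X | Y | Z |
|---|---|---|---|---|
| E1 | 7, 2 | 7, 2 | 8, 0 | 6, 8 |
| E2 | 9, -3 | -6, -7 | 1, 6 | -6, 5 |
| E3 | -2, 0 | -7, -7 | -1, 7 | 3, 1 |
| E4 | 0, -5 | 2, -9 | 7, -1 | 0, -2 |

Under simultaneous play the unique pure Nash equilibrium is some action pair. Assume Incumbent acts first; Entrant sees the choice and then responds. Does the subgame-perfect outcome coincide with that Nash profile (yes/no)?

no

Backward induction with Incumbent moving first.
- E1 → Entrant plays Z (best of 2, 2, 0, 8); Incumbent gets 6.
- E2 → Entrant plays Y (best of -3, -7, 6, 5); Incumbent gets 1.
- E3 → Entrant plays Y (best of 0, -7, 7, 1); Incumbent gets -1.
- E4 → Entrant plays Y (best of -5, -9, -1, -2); Incumbent gets 7.
Incumbent's induced payoffs are 6, 1, -1, 7, so Incumbent commits to E4. Subgame-perfect outcome: (E4, Y) with payoffs (7, -1).
For the simultaneous game, intersect best replies.
Incumbent's best replies: W→E2; X→E1; Y→E1; Z→E1.
Entrant's best replies: E1→Z; E2→Y; E3→Y; E4→Y.
Only (E1, Z) has each player best-responding; Nash payoffs (6, 8).
Sequential outcome (E4, Y) differs from the Nash profile (E1, Z).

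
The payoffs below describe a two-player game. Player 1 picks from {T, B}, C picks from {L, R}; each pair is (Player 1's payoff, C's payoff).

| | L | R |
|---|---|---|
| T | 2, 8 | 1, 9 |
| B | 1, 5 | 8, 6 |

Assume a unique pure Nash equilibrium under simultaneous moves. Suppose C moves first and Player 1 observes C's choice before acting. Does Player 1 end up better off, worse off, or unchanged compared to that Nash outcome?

worse off

Solve by backward induction (C leads).
- L: Player 1 compares 2, 1 and picks T; C would get 8.
- R: Player 1 compares 1, 8 and picks B; C would get 6.
Among 8, 6, the best is 8 at L. Subgame-perfect outcome: (T, L) with payoffs (2, 8).
For the simultaneous game, intersect best replies.
Player 1's best replies: L→T; R→B.
C's best replies: T→R; B→R.
The unique mutual best reply is (B, R), giving (8, 6).
Player 1 earns 2 sequentially versus 8 at the Nash outcome: worse off.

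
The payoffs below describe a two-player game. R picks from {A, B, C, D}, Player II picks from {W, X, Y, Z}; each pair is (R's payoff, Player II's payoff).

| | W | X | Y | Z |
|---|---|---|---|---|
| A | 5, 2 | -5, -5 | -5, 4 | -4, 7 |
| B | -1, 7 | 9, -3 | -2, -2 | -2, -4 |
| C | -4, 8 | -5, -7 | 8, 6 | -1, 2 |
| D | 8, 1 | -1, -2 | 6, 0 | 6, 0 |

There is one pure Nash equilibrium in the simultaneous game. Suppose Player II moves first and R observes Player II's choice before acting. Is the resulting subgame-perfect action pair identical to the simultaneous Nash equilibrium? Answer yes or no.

Backward induction with Player II moving first.
- W: BR = D, leader payoff 1.
- X: BR = B, leader payoff -3.
- Y: BR = C, leader payoff 6.
- Z: BR = D, leader payoff 0.
Maximizing over 1, -3, 6, 0, Player II chooses Y. Subgame-perfect outcome: (C, Y) with payoffs (8, 6).
Now find the simultaneous Nash equilibrium.
R's best replies: W→D; X→B; Y→C; Z→D.
Player II's best replies: A→Z; B→W; C→W; D→W.
Only (D, W) has each player best-responding; Nash payoffs (8, 1).
Sequential outcome (C, Y) differs from the Nash profile (D, W).

no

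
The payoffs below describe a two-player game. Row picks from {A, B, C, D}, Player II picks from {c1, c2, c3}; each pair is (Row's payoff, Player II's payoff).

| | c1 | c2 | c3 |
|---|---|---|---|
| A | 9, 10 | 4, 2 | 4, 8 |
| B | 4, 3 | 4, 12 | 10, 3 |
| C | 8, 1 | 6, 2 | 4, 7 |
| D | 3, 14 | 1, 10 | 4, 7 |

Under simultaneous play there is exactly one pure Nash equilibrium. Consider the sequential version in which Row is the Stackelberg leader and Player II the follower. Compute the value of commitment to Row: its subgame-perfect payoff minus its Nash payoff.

Backward induction with Row moving first.
- A: Player II compares 10, 2, 8 and picks c1; Row would get 9.
- B: Player II compares 3, 12, 3 and picks c2; Row would get 4.
- C: Player II compares 1, 2, 7 and picks c3; Row would get 4.
- D: Player II compares 14, 10, 7 and picks c1; Row would get 3.
Row's induced payoffs are 9, 4, 4, 3, so Row commits to A. Subgame-perfect outcome: (A, c1) with payoffs (9, 10).
For the simultaneous game, intersect best replies.
Row's best replies: c1→A; c2→C; c3→B.
Player II's best replies: A→c1; B→c2; C→c3; D→c1.
The unique mutual best reply is (A, c1), giving (9, 10).
Row's commitment gain: 9 − 9 = 0.

0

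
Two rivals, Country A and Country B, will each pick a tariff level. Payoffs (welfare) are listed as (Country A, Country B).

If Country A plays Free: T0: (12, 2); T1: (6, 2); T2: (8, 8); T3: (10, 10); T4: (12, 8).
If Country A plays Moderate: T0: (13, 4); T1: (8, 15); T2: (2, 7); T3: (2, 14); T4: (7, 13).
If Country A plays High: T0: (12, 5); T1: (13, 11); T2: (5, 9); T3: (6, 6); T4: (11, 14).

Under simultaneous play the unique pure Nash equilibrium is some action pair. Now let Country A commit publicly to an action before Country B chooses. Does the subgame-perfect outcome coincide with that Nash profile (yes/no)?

Backward induction with Country A moving first.
- Free: Country B compares 2, 2, 8, 10, 8 and picks T3; Country A would get 10.
- Moderate: Country B compares 4, 15, 7, 14, 13 and picks T1; Country A would get 8.
- High: Country B compares 5, 11, 9, 6, 14 and picks T4; Country A would get 11.
Among 10, 8, 11, the best is 11 at High. Subgame-perfect outcome: (High, T4) with payoffs (11, 14).
Now find the simultaneous Nash equilibrium.
Country A's best replies: T0→Moderate; T1→High; T2→Free; T3→Free; T4→Free.
Country B's best replies: Free→T3; Moderate→T1; High→T4.
The unique mutual best reply is (Free, T3), giving (10, 10).
Sequential outcome (High, T4) differs from the Nash profile (Free, T3).

no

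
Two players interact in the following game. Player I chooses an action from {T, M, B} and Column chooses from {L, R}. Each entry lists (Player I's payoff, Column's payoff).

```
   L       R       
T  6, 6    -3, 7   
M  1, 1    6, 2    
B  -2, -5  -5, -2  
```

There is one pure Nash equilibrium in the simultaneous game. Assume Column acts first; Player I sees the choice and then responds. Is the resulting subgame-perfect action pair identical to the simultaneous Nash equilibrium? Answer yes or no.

no

Solve by backward induction (Column leads).
- L: Player I compares 6, 1, -2 and picks T; Column would get 6.
- R: Player I compares -3, 6, -5 and picks M; Column would get 2.
Column's induced payoffs are 6, 2, so Column commits to L. Subgame-perfect outcome: (T, L) with payoffs (6, 6).
For the simultaneous game, intersect best replies.
Player I's best replies: L→T; R→M.
Column's best replies: T→R; M→R; B→R.
The unique mutual best reply is (M, R), giving (6, 2).
Sequential outcome (T, L) differs from the Nash profile (M, R).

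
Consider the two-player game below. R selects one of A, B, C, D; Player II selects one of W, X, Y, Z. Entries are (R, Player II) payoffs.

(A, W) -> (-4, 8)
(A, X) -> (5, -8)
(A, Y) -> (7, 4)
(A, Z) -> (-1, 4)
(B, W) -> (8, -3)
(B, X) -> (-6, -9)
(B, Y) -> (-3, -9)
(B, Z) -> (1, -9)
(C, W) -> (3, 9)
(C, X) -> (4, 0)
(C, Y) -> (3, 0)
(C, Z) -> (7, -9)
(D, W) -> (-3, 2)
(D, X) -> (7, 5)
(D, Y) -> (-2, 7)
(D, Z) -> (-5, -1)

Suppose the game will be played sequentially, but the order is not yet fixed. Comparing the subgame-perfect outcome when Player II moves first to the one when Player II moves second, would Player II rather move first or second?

first

If R leads: Player II's best replies are A→W, B→W, C→W, D→Y; R's induced payoffs -4, 8, 3, -2; outcome (B, W), payoffs (8, -3).
If Player II leads: R's best replies are W→B, X→D, Y→A, Z→C; Player II's induced payoffs -3, 5, 4, -9; outcome (D, X), payoffs (7, 5).
Player II gets 5 moving first and -3 moving second, so Player II prefers to move first.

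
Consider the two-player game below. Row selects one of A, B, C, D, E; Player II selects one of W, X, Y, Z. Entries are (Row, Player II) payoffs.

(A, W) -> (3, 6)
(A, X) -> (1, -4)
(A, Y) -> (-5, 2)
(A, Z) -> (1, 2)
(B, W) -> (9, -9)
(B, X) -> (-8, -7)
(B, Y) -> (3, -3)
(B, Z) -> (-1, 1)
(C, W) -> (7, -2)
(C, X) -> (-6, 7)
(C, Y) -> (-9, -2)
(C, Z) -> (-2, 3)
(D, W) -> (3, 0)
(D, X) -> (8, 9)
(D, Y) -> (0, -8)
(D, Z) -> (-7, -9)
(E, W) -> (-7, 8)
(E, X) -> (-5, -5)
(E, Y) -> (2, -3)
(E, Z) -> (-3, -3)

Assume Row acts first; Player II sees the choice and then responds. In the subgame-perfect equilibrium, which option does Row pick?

Player II best-responds to each possible Row move:
- A → Player II plays W (best of 6, -4, 2, 2); Row gets 3.
- B → Player II plays Z (best of -9, -7, -3, 1); Row gets -1.
- C → Player II plays X (best of -2, 7, -2, 3); Row gets -6.
- D → Player II plays X (best of 0, 9, -8, -9); Row gets 8.
- E → Player II plays W (best of 8, -5, -3, -3); Row gets -7.
Maximizing over 3, -1, -6, 8, -7, Row chooses D. Subgame-perfect outcome: (D, X) with payoffs (8, 9).

D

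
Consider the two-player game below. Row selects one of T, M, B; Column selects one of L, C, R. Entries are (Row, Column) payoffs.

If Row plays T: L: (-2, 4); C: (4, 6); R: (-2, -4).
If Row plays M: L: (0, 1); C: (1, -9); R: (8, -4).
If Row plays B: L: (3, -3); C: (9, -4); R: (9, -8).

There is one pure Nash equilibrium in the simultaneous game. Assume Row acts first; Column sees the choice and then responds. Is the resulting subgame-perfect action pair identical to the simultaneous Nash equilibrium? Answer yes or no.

Backward induction with Row moving first.
- T → Column plays C (best of 4, 6, -4); Row gets 4.
- M → Column plays L (best of 1, -9, -4); Row gets 0.
- B → Column plays L (best of -3, -4, -8); Row gets 3.
Maximizing over 4, 0, 3, Row chooses T. Subgame-perfect outcome: (T, C) with payoffs (4, 6).
Now find the simultaneous Nash equilibrium.
Row's best replies: L→B; C→B; R→B.
Column's best replies: T→C; M→L; B→L.
The unique mutual best reply is (B, L), giving (3, -3).
Sequential outcome (T, C) differs from the Nash profile (B, L).

no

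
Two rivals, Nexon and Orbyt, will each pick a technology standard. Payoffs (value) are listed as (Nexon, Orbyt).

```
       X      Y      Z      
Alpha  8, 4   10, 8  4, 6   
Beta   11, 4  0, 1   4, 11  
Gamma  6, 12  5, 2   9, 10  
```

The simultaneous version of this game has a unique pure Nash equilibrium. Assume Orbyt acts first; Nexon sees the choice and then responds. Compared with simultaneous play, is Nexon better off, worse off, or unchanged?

worse off

Nexon best-responds to each possible Orbyt move:
- X: Nexon compares 8, 11, 6 and picks Beta; Orbyt would get 4.
- Y: Nexon compares 10, 0, 5 and picks Alpha; Orbyt would get 8.
- Z: Nexon compares 4, 4, 9 and picks Gamma; Orbyt would get 10.
Orbyt's induced payoffs are 4, 8, 10, so Orbyt commits to Z. Subgame-perfect outcome: (Gamma, Z) with payoffs (9, 10).
Now find the simultaneous Nash equilibrium.
Nexon's best replies: X→Beta; Y→Alpha; Z→Gamma.
Orbyt's best replies: Alpha→Y; Beta→Z; Gamma→X.
Only (Alpha, Y) has each player best-responding; Nash payoffs (10, 8).
Nexon earns 9 sequentially versus 10 at the Nash outcome: worse off.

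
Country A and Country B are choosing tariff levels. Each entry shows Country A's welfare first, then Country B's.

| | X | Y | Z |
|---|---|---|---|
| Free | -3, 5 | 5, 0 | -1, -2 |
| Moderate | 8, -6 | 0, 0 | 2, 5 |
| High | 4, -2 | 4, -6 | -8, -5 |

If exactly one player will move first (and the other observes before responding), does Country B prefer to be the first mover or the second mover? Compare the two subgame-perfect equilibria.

If Country A leads: Country B's best replies are Free→X, Moderate→Z, High→X; Country A's induced payoffs -3, 2, 4; outcome (High, X), payoffs (4, -2).
If Country B leads: Country A's best replies are X→Moderate, Y→Free, Z→Moderate; Country B's induced payoffs -6, 0, 5; outcome (Moderate, Z), payoffs (2, 5).
Country B gets 5 moving first and -2 moving second, so Country B prefers to move first.

first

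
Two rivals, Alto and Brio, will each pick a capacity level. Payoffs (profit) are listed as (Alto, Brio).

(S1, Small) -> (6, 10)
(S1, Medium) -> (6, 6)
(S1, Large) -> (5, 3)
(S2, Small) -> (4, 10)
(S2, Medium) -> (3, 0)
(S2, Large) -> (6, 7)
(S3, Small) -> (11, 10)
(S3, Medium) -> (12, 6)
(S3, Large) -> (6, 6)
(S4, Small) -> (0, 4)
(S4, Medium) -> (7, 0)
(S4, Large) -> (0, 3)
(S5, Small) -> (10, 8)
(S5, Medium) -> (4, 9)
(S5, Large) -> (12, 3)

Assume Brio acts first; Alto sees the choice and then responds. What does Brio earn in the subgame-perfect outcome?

Backward induction with Brio moving first.
- Small: BR = S3, leader payoff 10.
- Medium: BR = S3, leader payoff 6.
- Large: BR = S5, leader payoff 3.
Among 10, 6, 3, the best is 10 at Small. Subgame-perfect outcome: (S3, Small) with payoffs (11, 10).

10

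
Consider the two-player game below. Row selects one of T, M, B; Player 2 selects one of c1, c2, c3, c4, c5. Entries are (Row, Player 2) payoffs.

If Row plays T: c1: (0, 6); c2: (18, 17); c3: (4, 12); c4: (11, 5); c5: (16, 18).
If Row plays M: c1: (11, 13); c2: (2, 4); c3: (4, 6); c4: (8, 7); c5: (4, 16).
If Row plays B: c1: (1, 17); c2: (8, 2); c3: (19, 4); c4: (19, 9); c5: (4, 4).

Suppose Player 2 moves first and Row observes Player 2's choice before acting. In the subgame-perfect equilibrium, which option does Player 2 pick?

Backward induction with Player 2 moving first.
- c1 → Row plays M (best of 0, 11, 1); Player 2 gets 13.
- c2 → Row plays T (best of 18, 2, 8); Player 2 gets 17.
- c3 → Row plays B (best of 4, 4, 19); Player 2 gets 4.
- c4 → Row plays B (best of 11, 8, 19); Player 2 gets 9.
- c5 → Row plays T (best of 16, 4, 4); Player 2 gets 18.
Player 2's induced payoffs are 13, 17, 4, 9, 18, so Player 2 commits to c5. Subgame-perfect outcome: (T, c5) with payoffs (16, 18).

c5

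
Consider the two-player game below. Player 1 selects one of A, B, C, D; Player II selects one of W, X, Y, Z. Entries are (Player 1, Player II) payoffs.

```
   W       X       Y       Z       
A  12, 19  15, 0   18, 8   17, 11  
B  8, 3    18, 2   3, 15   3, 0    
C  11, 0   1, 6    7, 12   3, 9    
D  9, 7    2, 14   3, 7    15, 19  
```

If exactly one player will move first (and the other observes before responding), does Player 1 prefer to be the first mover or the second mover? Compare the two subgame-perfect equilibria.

If Player 1 leads: Player II's best replies are A→W, B→Y, C→Y, D→Z; Player 1's induced payoffs 12, 3, 7, 15; outcome (D, Z), payoffs (15, 19).
If Player II leads: Player 1's best replies are W→A, X→B, Y→A, Z→A; Player II's induced payoffs 19, 2, 8, 11; outcome (A, W), payoffs (12, 19).
Player 1 gets 15 moving first and 12 moving second, so Player 1 prefers to move first.

first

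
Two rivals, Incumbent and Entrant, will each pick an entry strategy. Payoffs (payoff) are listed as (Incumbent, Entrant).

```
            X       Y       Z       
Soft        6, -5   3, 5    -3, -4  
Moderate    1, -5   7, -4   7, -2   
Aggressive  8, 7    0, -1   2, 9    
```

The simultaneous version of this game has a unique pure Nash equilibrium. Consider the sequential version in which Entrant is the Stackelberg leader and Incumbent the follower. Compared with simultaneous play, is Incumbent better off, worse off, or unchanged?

Solve by backward induction (Entrant leads).
- X → Incumbent plays Aggressive (best of 6, 1, 8); Entrant gets 7.
- Y → Incumbent plays Moderate (best of 3, 7, 0); Entrant gets -4.
- Z → Incumbent plays Moderate (best of -3, 7, 2); Entrant gets -2.
Maximizing over 7, -4, -2, Entrant chooses X. Subgame-perfect outcome: (Aggressive, X) with payoffs (8, 7).
Now find the simultaneous Nash equilibrium.
Incumbent's best replies: X→Aggressive; Y→Moderate; Z→Moderate.
Entrant's best replies: Soft→Y; Moderate→Z; Aggressive→Z.
Only (Moderate, Z) has each player best-responding; Nash payoffs (7, -2).
Incumbent earns 8 sequentially versus 7 at the Nash outcome: better off.

better off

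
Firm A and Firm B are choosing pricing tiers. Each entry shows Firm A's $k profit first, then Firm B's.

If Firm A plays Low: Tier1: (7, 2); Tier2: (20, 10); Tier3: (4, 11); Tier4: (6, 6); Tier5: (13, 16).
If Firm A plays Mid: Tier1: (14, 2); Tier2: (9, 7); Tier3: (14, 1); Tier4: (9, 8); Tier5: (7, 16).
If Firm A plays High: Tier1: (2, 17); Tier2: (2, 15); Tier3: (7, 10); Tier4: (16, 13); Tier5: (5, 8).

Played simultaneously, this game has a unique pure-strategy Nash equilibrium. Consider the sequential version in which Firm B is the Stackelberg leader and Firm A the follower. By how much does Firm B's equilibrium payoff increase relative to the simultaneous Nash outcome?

0

Solve by backward induction (Firm B leads).
- Tier1 → Firm A plays Mid (best of 7, 14, 2); Firm B gets 2.
- Tier2 → Firm A plays Low (best of 20, 9, 2); Firm B gets 10.
- Tier3 → Firm A plays Mid (best of 4, 14, 7); Firm B gets 1.
- Tier4 → Firm A plays High (best of 6, 9, 16); Firm B gets 13.
- Tier5 → Firm A plays Low (best of 13, 7, 5); Firm B gets 16.
Among 2, 10, 1, 13, 16, the best is 16 at Tier5. Subgame-perfect outcome: (Low, Tier5) with payoffs (13, 16).
For the simultaneous game, intersect best replies.
Firm A's best replies: Tier1→Mid; Tier2→Low; Tier3→Mid; Tier4→High; Tier5→Low.
Firm B's best replies: Low→Tier5; Mid→Tier5; High→Tier1.
Only (Low, Tier5) has each player best-responding; Nash payoffs (13, 16).
Firm B's commitment gain: 16 − 16 = 0.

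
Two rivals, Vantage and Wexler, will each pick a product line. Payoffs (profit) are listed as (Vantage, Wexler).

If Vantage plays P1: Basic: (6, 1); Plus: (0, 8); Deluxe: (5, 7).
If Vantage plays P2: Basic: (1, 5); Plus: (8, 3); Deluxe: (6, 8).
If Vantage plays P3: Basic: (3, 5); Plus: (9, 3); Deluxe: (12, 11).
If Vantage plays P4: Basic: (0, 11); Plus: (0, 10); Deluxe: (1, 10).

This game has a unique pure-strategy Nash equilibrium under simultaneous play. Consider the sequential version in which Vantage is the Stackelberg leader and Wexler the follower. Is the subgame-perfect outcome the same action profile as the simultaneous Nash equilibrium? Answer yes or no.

yes

Backward induction with Vantage moving first.
- P1: Wexler compares 1, 8, 7 and picks Plus; Vantage would get 0.
- P2: Wexler compares 5, 3, 8 and picks Deluxe; Vantage would get 6.
- P3: Wexler compares 5, 3, 11 and picks Deluxe; Vantage would get 12.
- P4: Wexler compares 11, 10, 10 and picks Basic; Vantage would get 0.
Among 0, 6, 12, 0, the best is 12 at P3. Subgame-perfect outcome: (P3, Deluxe) with payoffs (12, 11).
Under simultaneous play:
Vantage's best replies: Basic→P1; Plus→P3; Deluxe→P3.
Wexler's best replies: P1→Plus; P2→Deluxe; P3→Deluxe; P4→Basic.
Only (P3, Deluxe) has each player best-responding; Nash payoffs (12, 11).
Sequential outcome (P3, Deluxe) coincides with the Nash profile (P3, Deluxe).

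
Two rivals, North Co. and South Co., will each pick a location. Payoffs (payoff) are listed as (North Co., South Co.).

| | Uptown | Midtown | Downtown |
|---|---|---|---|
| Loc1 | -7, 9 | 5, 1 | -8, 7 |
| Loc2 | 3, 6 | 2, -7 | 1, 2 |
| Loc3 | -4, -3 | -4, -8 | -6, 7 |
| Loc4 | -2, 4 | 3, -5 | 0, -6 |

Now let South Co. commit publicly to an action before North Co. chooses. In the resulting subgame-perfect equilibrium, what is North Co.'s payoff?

3

Backward induction with South Co. moving first.
- Uptown: North Co. compares -7, 3, -4, -2 and picks Loc2; South Co. would get 6.
- Midtown: North Co. compares 5, 2, -4, 3 and picks Loc1; South Co. would get 1.
- Downtown: North Co. compares -8, 1, -6, 0 and picks Loc2; South Co. would get 2.
Among 6, 1, 2, the best is 6 at Uptown. Subgame-perfect outcome: (Loc2, Uptown) with payoffs (3, 6).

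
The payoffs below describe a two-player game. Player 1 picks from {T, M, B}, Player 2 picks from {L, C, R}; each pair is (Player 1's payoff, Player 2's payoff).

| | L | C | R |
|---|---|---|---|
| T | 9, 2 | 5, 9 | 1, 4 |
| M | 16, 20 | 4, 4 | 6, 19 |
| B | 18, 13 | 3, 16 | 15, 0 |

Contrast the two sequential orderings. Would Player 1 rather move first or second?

If Player 1 leads: Player 2's best replies are T→C, M→L, B→C; Player 1's induced payoffs 5, 16, 3; outcome (M, L), payoffs (16, 20).
If Player 2 leads: Player 1's best replies are L→B, C→T, R→B; Player 2's induced payoffs 13, 9, 0; outcome (B, L), payoffs (18, 13).
Player 1 gets 16 moving first and 18 moving second, so Player 1 prefers to move second.

second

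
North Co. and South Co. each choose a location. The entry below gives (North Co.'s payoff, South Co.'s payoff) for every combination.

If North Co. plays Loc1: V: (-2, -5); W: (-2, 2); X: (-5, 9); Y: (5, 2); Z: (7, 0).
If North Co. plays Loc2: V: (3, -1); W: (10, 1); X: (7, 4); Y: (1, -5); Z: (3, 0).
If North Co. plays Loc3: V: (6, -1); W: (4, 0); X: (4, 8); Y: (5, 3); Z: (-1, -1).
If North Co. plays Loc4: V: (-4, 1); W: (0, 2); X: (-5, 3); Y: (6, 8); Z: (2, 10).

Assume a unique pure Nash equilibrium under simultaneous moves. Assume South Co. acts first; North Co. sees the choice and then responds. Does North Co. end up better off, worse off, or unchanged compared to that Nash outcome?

Solve by backward induction (South Co. leads).
- V: BR = Loc3, leader payoff -1.
- W: BR = Loc2, leader payoff 1.
- X: BR = Loc2, leader payoff 4.
- Y: BR = Loc4, leader payoff 8.
- Z: BR = Loc1, leader payoff 0.
South Co.'s induced payoffs are -1, 1, 4, 8, 0, so South Co. commits to Y. Subgame-perfect outcome: (Loc4, Y) with payoffs (6, 8).
Now find the simultaneous Nash equilibrium.
North Co.'s best replies: V→Loc3; W→Loc2; X→Loc2; Y→Loc4; Z→Loc1.
South Co.'s best replies: Loc1→X; Loc2→X; Loc3→X; Loc4→Z.
Only (Loc2, X) has each player best-responding; Nash payoffs (7, 4).
North Co. earns 6 sequentially versus 7 at the Nash outcome: worse off.

worse off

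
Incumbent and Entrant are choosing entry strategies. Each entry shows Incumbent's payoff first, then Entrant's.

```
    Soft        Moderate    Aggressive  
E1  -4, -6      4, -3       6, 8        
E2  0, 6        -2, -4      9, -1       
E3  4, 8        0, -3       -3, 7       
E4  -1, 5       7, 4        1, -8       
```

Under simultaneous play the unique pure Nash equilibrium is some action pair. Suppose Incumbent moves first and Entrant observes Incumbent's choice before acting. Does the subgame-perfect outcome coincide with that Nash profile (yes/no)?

Work backward from Entrant's decision.
- E1: BR = Aggressive, leader payoff 6.
- E2: BR = Soft, leader payoff 0.
- E3: BR = Soft, leader payoff 4.
- E4: BR = Soft, leader payoff -1.
Incumbent's induced payoffs are 6, 0, 4, -1, so Incumbent commits to E1. Subgame-perfect outcome: (E1, Aggressive) with payoffs (6, 8).
For the simultaneous game, intersect best replies.
Incumbent's best replies: Soft→E3; Moderate→E4; Aggressive→E2.
Entrant's best replies: E1→Aggressive; E2→Soft; E3→Soft; E4→Soft.
Only (E3, Soft) has each player best-responding; Nash payoffs (4, 8).
Sequential outcome (E1, Aggressive) differs from the Nash profile (E3, Soft).

no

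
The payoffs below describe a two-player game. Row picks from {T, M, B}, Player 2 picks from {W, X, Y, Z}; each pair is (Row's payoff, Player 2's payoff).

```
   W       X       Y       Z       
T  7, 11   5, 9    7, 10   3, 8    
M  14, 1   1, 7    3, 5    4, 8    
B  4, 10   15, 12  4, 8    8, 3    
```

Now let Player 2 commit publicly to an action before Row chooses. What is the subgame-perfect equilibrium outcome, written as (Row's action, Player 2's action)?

Work backward from Row's decision.
- W: BR = M, leader payoff 1.
- X: BR = B, leader payoff 12.
- Y: BR = T, leader payoff 10.
- Z: BR = B, leader payoff 3.
Maximizing over 1, 12, 10, 3, Player 2 chooses X. Subgame-perfect outcome: (B, X) with payoffs (15, 12).

(B, X)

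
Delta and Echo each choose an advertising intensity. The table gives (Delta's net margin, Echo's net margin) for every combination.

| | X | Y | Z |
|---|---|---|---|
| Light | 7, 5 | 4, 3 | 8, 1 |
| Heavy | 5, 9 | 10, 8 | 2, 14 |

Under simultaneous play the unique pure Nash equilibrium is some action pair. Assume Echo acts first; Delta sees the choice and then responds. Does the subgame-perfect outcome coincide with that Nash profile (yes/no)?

no

Solve by backward induction (Echo leads).
- X: Delta compares 7, 5 and picks Light; Echo would get 5.
- Y: Delta compares 4, 10 and picks Heavy; Echo would get 8.
- Z: Delta compares 8, 2 and picks Light; Echo would get 1.
Echo's induced payoffs are 5, 8, 1, so Echo commits to Y. Subgame-perfect outcome: (Heavy, Y) with payoffs (10, 8).
Under simultaneous play:
Delta's best replies: X→Light; Y→Heavy; Z→Light.
Echo's best replies: Light→X; Heavy→Z.
The unique mutual best reply is (Light, X), giving (7, 5).
Sequential outcome (Heavy, Y) differs from the Nash profile (Light, X).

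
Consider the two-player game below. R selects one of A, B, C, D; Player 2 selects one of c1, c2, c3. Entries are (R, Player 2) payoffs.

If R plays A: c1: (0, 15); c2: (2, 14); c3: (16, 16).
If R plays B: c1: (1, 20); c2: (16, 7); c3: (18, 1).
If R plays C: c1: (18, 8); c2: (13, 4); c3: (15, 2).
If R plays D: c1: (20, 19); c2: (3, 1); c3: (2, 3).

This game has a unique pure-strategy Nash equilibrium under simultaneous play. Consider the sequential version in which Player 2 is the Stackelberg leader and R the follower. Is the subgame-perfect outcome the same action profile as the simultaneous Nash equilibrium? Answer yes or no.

yes

Work backward from R's decision.
- c1 → R plays D (best of 0, 1, 18, 20); Player 2 gets 19.
- c2 → R plays B (best of 2, 16, 13, 3); Player 2 gets 7.
- c3 → R plays B (best of 16, 18, 15, 2); Player 2 gets 1.
Maximizing over 19, 7, 1, Player 2 chooses c1. Subgame-perfect outcome: (D, c1) with payoffs (20, 19).
Now find the simultaneous Nash equilibrium.
R's best replies: c1→D; c2→B; c3→B.
Player 2's best replies: A→c3; B→c1; C→c1; D→c1.
Only (D, c1) has each player best-responding; Nash payoffs (20, 19).
Sequential outcome (D, c1) coincides with the Nash profile (D, c1).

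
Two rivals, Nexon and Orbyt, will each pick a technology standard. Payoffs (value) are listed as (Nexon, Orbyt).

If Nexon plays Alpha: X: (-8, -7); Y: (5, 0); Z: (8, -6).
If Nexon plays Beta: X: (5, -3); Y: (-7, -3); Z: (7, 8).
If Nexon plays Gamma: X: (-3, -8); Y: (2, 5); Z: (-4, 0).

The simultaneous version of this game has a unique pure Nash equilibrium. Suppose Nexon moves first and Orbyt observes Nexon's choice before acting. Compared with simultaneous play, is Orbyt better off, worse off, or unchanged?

Orbyt best-responds to each possible Nexon move:
- Alpha: Orbyt compares -7, 0, -6 and picks Y; Nexon would get 5.
- Beta: Orbyt compares -3, -3, 8 and picks Z; Nexon would get 7.
- Gamma: Orbyt compares -8, 5, 0 and picks Y; Nexon would get 2.
Among 5, 7, 2, the best is 7 at Beta. Subgame-perfect outcome: (Beta, Z) with payoffs (7, 8).
For the simultaneous game, intersect best replies.
Nexon's best replies: X→Beta; Y→Alpha; Z→Alpha.
Orbyt's best replies: Alpha→Y; Beta→Z; Gamma→Y.
Only (Alpha, Y) has each player best-responding; Nash payoffs (5, 0).
Orbyt earns 8 sequentially versus 0 at the Nash outcome: better off.

better off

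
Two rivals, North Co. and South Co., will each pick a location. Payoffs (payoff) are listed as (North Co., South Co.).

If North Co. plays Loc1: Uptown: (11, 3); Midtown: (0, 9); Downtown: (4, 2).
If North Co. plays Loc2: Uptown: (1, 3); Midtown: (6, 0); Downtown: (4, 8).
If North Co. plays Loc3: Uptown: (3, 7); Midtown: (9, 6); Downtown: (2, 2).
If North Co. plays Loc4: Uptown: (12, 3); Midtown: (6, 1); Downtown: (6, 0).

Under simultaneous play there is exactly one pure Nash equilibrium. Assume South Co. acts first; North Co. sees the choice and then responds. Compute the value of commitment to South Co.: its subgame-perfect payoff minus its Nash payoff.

North Co. best-responds to each possible South Co. move:
- Uptown: North Co. compares 11, 1, 3, 12 and picks Loc4; South Co. would get 3.
- Midtown: North Co. compares 0, 6, 9, 6 and picks Loc3; South Co. would get 6.
- Downtown: North Co. compares 4, 4, 2, 6 and picks Loc4; South Co. would get 0.
Maximizing over 3, 6, 0, South Co. chooses Midtown. Subgame-perfect outcome: (Loc3, Midtown) with payoffs (9, 6).
Now find the simultaneous Nash equilibrium.
North Co.'s best replies: Uptown→Loc4; Midtown→Loc3; Downtown→Loc4.
South Co.'s best replies: Loc1→Midtown; Loc2→Downtown; Loc3→Uptown; Loc4→Uptown.
Only (Loc4, Uptown) has each player best-responding; Nash payoffs (12, 3).
South Co.'s commitment gain: 6 − 3 = 3.

3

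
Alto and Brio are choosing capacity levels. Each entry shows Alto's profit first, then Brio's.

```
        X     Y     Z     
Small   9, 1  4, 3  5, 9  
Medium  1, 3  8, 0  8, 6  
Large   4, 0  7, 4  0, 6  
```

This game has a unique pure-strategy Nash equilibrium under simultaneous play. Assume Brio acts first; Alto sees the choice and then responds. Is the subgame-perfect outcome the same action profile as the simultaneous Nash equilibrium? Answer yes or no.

yes

Solve by backward induction (Brio leads).
- X: Alto compares 9, 1, 4 and picks Small; Brio would get 1.
- Y: Alto compares 4, 8, 7 and picks Medium; Brio would get 0.
- Z: Alto compares 5, 8, 0 and picks Medium; Brio would get 6.
Brio's induced payoffs are 1, 0, 6, so Brio commits to Z. Subgame-perfect outcome: (Medium, Z) with payoffs (8, 6).
Under simultaneous play:
Alto's best replies: X→Small; Y→Medium; Z→Medium.
Brio's best replies: Small→Z; Medium→Z; Large→Z.
The unique mutual best reply is (Medium, Z), giving (8, 6).
Sequential outcome (Medium, Z) coincides with the Nash profile (Medium, Z).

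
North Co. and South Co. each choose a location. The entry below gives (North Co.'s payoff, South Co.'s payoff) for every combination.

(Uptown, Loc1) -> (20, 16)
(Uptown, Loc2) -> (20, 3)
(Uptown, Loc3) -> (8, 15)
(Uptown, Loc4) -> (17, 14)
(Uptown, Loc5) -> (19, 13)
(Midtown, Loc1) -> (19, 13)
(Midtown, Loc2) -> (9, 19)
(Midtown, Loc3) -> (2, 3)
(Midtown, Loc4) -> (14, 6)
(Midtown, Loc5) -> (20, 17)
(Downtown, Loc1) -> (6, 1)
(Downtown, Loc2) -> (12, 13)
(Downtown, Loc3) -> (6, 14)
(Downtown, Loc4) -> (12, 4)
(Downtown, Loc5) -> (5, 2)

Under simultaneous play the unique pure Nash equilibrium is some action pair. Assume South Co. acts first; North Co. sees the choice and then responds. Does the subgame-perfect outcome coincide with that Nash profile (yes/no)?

Backward induction with South Co. moving first.
- Loc1 → North Co. plays Uptown (best of 20, 19, 6); South Co. gets 16.
- Loc2 → North Co. plays Uptown (best of 20, 9, 12); South Co. gets 3.
- Loc3 → North Co. plays Uptown (best of 8, 2, 6); South Co. gets 15.
- Loc4 → North Co. plays Uptown (best of 17, 14, 12); South Co. gets 14.
- Loc5 → North Co. plays Midtown (best of 19, 20, 5); South Co. gets 17.
Among 16, 3, 15, 14, 17, the best is 17 at Loc5. Subgame-perfect outcome: (Midtown, Loc5) with payoffs (20, 17).
Now find the simultaneous Nash equilibrium.
North Co.'s best replies: Loc1→Uptown; Loc2→Uptown; Loc3→Uptown; Loc4→Uptown; Loc5→Midtown.
South Co.'s best replies: Uptown→Loc1; Midtown→Loc2; Downtown→Loc3.
The unique mutual best reply is (Uptown, Loc1), giving (20, 16).
Sequential outcome (Midtown, Loc5) differs from the Nash profile (Uptown, Loc1).

no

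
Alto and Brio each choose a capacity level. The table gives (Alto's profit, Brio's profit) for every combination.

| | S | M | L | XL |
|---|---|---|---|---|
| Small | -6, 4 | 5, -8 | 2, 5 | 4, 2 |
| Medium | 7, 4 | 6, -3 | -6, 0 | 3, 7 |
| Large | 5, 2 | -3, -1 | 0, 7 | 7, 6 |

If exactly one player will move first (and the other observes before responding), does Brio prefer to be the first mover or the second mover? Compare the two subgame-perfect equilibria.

second

If Alto leads: Brio's best replies are Small→L, Medium→XL, Large→L; Alto's induced payoffs 2, 3, 0; outcome (Medium, XL), payoffs (3, 7).
If Brio leads: Alto's best replies are S→Medium, M→Medium, L→Small, XL→Large; Brio's induced payoffs 4, -3, 5, 6; outcome (Large, XL), payoffs (7, 6).
Brio gets 6 moving first and 7 moving second, so Brio prefers to move second.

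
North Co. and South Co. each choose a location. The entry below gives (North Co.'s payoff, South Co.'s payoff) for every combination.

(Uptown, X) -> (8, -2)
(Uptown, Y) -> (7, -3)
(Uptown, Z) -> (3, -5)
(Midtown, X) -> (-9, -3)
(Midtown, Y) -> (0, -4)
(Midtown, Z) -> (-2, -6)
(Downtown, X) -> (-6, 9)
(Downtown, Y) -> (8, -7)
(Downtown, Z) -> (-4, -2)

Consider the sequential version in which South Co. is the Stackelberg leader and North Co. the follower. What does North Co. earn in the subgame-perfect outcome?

8

North Co. best-responds to each possible South Co. move:
- X: North Co. compares 8, -9, -6 and picks Uptown; South Co. would get -2.
- Y: North Co. compares 7, 0, 8 and picks Downtown; South Co. would get -7.
- Z: North Co. compares 3, -2, -4 and picks Uptown; South Co. would get -5.
South Co.'s induced payoffs are -2, -7, -5, so South Co. commits to X. Subgame-perfect outcome: (Uptown, X) with payoffs (8, -2).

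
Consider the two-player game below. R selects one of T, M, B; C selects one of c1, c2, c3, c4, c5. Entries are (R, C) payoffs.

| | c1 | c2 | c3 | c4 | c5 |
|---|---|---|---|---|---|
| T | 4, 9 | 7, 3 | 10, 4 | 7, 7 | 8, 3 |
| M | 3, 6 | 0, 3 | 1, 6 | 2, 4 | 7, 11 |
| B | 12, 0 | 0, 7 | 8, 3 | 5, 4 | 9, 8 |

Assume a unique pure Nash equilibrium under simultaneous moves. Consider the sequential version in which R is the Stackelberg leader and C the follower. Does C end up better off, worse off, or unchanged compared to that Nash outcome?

unchanged

Solve by backward induction (R leads).
- T: BR = c1, leader payoff 4.
- M: BR = c5, leader payoff 7.
- B: BR = c5, leader payoff 9.
Maximizing over 4, 7, 9, R chooses B. Subgame-perfect outcome: (B, c5) with payoffs (9, 8).
Under simultaneous play:
R's best replies: c1→B; c2→T; c3→T; c4→T; c5→B.
C's best replies: T→c1; M→c5; B→c5.
The unique mutual best reply is (B, c5), giving (9, 8).
C earns 8 sequentially versus 8 at the Nash outcome: unchanged.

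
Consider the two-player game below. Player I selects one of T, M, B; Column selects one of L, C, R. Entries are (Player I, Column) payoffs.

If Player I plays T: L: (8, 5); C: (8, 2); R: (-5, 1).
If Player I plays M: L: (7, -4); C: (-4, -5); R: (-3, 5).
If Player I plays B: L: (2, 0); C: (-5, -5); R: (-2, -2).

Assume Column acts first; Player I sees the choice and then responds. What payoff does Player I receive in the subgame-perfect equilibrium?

8

Backward induction with Column moving first.
- L: Player I compares 8, 7, 2 and picks T; Column would get 5.
- C: Player I compares 8, -4, -5 and picks T; Column would get 2.
- R: Player I compares -5, -3, -2 and picks B; Column would get -2.
Among 5, 2, -2, the best is 5 at L. Subgame-perfect outcome: (T, L) with payoffs (8, 5).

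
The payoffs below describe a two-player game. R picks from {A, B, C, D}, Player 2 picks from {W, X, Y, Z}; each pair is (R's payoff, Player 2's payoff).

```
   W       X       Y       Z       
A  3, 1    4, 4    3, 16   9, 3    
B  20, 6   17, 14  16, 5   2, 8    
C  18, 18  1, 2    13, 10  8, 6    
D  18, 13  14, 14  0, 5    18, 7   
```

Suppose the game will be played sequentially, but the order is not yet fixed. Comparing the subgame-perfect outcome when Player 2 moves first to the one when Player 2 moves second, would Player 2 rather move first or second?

second

If R leads: Player 2's best replies are A→Y, B→X, C→W, D→X; R's induced payoffs 3, 17, 18, 14; outcome (C, W), payoffs (18, 18).
If Player 2 leads: R's best replies are W→B, X→B, Y→B, Z→D; Player 2's induced payoffs 6, 14, 5, 7; outcome (B, X), payoffs (17, 14).
Player 2 gets 14 moving first and 18 moving second, so Player 2 prefers to move second.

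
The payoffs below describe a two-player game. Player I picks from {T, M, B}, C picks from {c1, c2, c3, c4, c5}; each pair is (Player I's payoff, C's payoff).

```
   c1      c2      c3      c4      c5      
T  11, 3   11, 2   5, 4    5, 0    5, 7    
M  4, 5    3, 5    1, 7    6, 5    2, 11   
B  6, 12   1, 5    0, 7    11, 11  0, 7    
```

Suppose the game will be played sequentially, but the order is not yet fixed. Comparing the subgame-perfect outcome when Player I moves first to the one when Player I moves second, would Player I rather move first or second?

If Player I leads: C's best replies are T→c5, M→c5, B→c1; Player I's induced payoffs 5, 2, 6; outcome (B, c1), payoffs (6, 12).
If C leads: Player I's best replies are c1→T, c2→T, c3→T, c4→B, c5→T; C's induced payoffs 3, 2, 4, 11, 7; outcome (B, c4), payoffs (11, 11).
Player I gets 6 moving first and 11 moving second, so Player I prefers to move second.

second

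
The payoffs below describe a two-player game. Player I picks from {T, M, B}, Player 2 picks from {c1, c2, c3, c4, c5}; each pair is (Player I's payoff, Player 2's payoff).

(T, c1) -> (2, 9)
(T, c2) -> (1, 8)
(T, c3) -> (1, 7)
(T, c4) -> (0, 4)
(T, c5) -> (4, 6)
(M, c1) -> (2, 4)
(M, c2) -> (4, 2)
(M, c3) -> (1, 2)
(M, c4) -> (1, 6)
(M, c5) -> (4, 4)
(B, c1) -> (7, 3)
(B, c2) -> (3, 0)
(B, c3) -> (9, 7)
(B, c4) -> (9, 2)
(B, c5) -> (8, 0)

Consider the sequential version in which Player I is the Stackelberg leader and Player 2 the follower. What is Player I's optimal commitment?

B

Player 2 best-responds to each possible Player I move:
- T: BR = c1, leader payoff 2.
- M: BR = c4, leader payoff 1.
- B: BR = c3, leader payoff 9.
Maximizing over 2, 1, 9, Player I chooses B. Subgame-perfect outcome: (B, c3) with payoffs (9, 7).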